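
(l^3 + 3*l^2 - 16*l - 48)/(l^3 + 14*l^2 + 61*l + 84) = (l - 4)/(l + 7)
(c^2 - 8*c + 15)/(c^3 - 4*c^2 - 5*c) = (c - 3)/(c*(c + 1))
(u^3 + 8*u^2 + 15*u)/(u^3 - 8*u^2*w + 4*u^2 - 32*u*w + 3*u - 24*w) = u*(u + 5)/(u^2 - 8*u*w + u - 8*w)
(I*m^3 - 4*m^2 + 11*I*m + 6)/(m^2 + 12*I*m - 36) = (I*m^2 + 2*m - I)/(m + 6*I)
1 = 1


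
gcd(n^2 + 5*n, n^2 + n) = n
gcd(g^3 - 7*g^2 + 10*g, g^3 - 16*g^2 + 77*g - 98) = g - 2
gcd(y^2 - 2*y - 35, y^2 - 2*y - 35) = y^2 - 2*y - 35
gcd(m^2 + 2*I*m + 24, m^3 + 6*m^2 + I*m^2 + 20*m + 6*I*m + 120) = m - 4*I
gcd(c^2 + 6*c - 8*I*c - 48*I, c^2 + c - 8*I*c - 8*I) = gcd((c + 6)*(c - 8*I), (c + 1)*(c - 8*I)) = c - 8*I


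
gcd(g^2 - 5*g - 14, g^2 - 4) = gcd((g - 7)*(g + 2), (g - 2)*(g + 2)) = g + 2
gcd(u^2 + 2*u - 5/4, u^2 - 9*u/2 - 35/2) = u + 5/2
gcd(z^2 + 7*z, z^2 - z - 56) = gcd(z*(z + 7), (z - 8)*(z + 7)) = z + 7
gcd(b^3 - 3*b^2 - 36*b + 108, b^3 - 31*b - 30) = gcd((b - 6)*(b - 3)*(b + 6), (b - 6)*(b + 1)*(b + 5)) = b - 6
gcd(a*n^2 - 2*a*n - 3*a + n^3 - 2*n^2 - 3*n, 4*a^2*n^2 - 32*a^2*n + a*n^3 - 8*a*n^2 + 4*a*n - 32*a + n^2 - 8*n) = 1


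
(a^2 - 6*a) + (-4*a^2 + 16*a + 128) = -3*a^2 + 10*a + 128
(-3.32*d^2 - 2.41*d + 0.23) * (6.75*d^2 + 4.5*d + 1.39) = -22.41*d^4 - 31.2075*d^3 - 13.9073*d^2 - 2.3149*d + 0.3197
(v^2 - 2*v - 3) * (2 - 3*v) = -3*v^3 + 8*v^2 + 5*v - 6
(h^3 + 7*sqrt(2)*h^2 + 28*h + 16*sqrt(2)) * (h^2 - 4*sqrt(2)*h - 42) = h^5 + 3*sqrt(2)*h^4 - 70*h^3 - 390*sqrt(2)*h^2 - 1304*h - 672*sqrt(2)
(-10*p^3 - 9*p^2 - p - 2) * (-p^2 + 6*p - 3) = 10*p^5 - 51*p^4 - 23*p^3 + 23*p^2 - 9*p + 6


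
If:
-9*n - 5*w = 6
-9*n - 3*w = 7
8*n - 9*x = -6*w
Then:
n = -17/18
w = 1/2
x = -41/81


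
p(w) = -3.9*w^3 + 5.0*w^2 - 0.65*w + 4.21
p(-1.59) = 33.56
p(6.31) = -780.65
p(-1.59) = 33.56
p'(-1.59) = -46.13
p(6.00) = -662.09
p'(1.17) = -4.97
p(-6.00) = 1030.51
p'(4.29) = -173.08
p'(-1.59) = -46.13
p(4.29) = -214.48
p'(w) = -11.7*w^2 + 10.0*w - 0.65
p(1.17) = 4.05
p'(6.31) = -403.40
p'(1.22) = -5.86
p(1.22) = 3.78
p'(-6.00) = -481.85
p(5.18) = -407.06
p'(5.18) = -262.79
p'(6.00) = -361.85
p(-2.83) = 134.49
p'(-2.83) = -122.65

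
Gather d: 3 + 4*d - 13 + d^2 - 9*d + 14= d^2 - 5*d + 4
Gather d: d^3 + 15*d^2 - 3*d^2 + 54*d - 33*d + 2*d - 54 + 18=d^3 + 12*d^2 + 23*d - 36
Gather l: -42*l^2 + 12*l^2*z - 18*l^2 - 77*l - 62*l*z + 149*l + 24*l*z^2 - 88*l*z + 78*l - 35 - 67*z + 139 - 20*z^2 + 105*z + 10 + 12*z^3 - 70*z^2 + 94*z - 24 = l^2*(12*z - 60) + l*(24*z^2 - 150*z + 150) + 12*z^3 - 90*z^2 + 132*z + 90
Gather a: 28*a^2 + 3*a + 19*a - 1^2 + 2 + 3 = 28*a^2 + 22*a + 4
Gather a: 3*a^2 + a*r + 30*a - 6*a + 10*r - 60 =3*a^2 + a*(r + 24) + 10*r - 60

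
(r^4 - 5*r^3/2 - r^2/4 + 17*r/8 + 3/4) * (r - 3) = r^5 - 11*r^4/2 + 29*r^3/4 + 23*r^2/8 - 45*r/8 - 9/4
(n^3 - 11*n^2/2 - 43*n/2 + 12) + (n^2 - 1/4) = n^3 - 9*n^2/2 - 43*n/2 + 47/4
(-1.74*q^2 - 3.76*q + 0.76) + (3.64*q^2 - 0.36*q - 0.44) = 1.9*q^2 - 4.12*q + 0.32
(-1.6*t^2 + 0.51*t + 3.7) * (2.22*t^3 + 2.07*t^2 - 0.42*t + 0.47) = -3.552*t^5 - 2.1798*t^4 + 9.9417*t^3 + 6.6928*t^2 - 1.3143*t + 1.739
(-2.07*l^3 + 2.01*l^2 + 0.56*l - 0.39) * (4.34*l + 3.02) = -8.9838*l^4 + 2.472*l^3 + 8.5006*l^2 - 0.00139999999999985*l - 1.1778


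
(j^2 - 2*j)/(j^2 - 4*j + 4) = j/(j - 2)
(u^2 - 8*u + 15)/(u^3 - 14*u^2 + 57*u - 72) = (u - 5)/(u^2 - 11*u + 24)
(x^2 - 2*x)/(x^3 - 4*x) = 1/(x + 2)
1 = 1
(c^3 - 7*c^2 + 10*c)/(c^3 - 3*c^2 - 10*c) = (c - 2)/(c + 2)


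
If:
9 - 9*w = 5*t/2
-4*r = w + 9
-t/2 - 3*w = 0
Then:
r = -15/8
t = 9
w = -3/2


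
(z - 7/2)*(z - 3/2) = z^2 - 5*z + 21/4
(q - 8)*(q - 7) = q^2 - 15*q + 56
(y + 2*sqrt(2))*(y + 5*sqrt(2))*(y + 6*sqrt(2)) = y^3 + 13*sqrt(2)*y^2 + 104*y + 120*sqrt(2)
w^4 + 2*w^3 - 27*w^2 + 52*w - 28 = (w - 2)^2*(w - 1)*(w + 7)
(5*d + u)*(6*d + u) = 30*d^2 + 11*d*u + u^2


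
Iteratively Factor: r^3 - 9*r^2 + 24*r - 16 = (r - 4)*(r^2 - 5*r + 4) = (r - 4)*(r - 1)*(r - 4)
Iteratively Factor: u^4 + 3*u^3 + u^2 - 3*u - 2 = (u + 1)*(u^3 + 2*u^2 - u - 2) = (u + 1)*(u + 2)*(u^2 - 1) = (u - 1)*(u + 1)*(u + 2)*(u + 1)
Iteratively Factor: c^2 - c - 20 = (c - 5)*(c + 4)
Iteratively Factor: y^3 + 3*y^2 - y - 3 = (y + 3)*(y^2 - 1) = (y - 1)*(y + 3)*(y + 1)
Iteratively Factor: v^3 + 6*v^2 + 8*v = (v)*(v^2 + 6*v + 8) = v*(v + 2)*(v + 4)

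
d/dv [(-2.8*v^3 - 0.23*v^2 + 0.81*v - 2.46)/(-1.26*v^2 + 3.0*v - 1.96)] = (3.528*v^4 - 16.8*v^3 + 16.7946*v^2 - 5.2976*v + 5.7924)/(1.5876*v^4 - 7.56*v^3 + 13.9392*v^2 - 11.76*v + 3.8416)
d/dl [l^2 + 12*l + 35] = 2*l + 12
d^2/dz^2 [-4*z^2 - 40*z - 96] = -8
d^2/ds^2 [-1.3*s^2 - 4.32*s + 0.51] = -2.60000000000000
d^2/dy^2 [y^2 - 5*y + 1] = 2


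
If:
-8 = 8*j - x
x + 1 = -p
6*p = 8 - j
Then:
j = -62/47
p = 73/47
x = -120/47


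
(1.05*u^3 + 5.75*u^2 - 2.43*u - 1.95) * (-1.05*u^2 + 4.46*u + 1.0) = -1.1025*u^5 - 1.3545*u^4 + 29.2465*u^3 - 3.0403*u^2 - 11.127*u - 1.95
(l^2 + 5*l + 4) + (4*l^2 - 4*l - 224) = 5*l^2 + l - 220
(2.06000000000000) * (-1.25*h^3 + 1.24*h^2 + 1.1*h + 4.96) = -2.575*h^3 + 2.5544*h^2 + 2.266*h + 10.2176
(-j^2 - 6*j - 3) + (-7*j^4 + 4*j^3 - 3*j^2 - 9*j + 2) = -7*j^4 + 4*j^3 - 4*j^2 - 15*j - 1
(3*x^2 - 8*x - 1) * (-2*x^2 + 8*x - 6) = -6*x^4 + 40*x^3 - 80*x^2 + 40*x + 6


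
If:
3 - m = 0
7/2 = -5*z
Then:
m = 3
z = -7/10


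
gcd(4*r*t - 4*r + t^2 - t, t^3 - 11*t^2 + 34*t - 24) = t - 1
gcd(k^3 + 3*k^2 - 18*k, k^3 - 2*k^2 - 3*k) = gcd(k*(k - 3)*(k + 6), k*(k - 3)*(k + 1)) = k^2 - 3*k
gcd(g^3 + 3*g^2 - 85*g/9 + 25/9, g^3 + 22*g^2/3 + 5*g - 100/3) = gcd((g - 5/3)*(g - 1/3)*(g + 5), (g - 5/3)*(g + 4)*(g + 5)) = g^2 + 10*g/3 - 25/3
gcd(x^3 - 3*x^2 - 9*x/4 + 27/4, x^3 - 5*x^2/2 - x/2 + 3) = x - 3/2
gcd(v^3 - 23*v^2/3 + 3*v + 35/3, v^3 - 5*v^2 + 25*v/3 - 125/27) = v - 5/3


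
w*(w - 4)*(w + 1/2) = w^3 - 7*w^2/2 - 2*w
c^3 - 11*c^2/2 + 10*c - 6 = (c - 2)^2*(c - 3/2)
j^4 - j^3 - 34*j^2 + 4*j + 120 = (j - 6)*(j - 2)*(j + 2)*(j + 5)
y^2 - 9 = (y - 3)*(y + 3)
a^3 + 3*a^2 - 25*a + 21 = (a - 3)*(a - 1)*(a + 7)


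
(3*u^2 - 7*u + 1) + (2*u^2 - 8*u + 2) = 5*u^2 - 15*u + 3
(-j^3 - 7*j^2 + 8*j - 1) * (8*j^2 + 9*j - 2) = -8*j^5 - 65*j^4 + 3*j^3 + 78*j^2 - 25*j + 2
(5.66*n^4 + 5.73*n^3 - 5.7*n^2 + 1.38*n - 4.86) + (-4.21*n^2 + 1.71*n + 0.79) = 5.66*n^4 + 5.73*n^3 - 9.91*n^2 + 3.09*n - 4.07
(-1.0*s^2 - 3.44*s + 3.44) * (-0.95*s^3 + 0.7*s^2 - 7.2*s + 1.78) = 0.95*s^5 + 2.568*s^4 + 1.524*s^3 + 25.396*s^2 - 30.8912*s + 6.1232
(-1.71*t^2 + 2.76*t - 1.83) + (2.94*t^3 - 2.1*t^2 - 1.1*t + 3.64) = 2.94*t^3 - 3.81*t^2 + 1.66*t + 1.81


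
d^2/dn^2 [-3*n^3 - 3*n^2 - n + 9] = -18*n - 6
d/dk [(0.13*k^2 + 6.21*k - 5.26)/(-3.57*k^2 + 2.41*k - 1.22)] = (22.483*k^2 - 37.8736*k + 5.1004)/(12.7449*k^4 - 17.2074*k^3 + 14.5189*k^2 - 5.8804*k + 1.4884)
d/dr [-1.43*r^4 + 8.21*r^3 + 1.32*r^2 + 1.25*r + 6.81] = -5.72*r^3 + 24.63*r^2 + 2.64*r + 1.25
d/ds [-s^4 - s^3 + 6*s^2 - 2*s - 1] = -4*s^3 - 3*s^2 + 12*s - 2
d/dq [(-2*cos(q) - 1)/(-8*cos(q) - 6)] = -sin(q)/(4*cos(q) + 3)^2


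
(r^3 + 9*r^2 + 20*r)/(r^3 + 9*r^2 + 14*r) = (r^2 + 9*r + 20)/(r^2 + 9*r + 14)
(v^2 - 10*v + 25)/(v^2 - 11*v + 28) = (v^2 - 10*v + 25)/(v^2 - 11*v + 28)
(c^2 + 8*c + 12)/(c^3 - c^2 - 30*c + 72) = (c + 2)/(c^2 - 7*c + 12)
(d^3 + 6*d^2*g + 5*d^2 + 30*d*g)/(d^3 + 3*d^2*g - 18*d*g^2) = (d + 5)/(d - 3*g)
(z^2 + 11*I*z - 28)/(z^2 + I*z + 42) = (z + 4*I)/(z - 6*I)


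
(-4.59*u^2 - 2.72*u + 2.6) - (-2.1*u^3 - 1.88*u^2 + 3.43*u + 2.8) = 2.1*u^3 - 2.71*u^2 - 6.15*u - 0.2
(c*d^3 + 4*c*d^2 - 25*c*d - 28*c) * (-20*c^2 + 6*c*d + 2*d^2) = -20*c^3*d^3 - 80*c^3*d^2 + 500*c^3*d + 560*c^3 + 6*c^2*d^4 + 24*c^2*d^3 - 150*c^2*d^2 - 168*c^2*d + 2*c*d^5 + 8*c*d^4 - 50*c*d^3 - 56*c*d^2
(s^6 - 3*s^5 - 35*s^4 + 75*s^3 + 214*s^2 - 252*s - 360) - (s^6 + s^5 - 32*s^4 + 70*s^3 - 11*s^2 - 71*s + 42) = -4*s^5 - 3*s^4 + 5*s^3 + 225*s^2 - 181*s - 402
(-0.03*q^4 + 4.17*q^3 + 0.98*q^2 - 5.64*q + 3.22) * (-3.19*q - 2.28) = 0.0957*q^5 - 13.2339*q^4 - 12.6338*q^3 + 15.7572*q^2 + 2.5874*q - 7.3416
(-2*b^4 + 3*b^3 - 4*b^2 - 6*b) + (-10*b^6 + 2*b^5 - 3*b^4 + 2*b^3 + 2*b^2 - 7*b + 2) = -10*b^6 + 2*b^5 - 5*b^4 + 5*b^3 - 2*b^2 - 13*b + 2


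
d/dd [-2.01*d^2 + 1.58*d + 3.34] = 1.58 - 4.02*d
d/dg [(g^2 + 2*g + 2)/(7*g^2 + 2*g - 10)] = 12*(-g^2 - 4*g - 2)/(49*g^4 + 28*g^3 - 136*g^2 - 40*g + 100)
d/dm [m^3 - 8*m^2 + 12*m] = 3*m^2 - 16*m + 12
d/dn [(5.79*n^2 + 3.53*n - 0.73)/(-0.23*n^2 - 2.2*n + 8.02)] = (-11.9261*n^2 + 92.5358*n + 26.7046)/(0.0529*n^4 + 1.012*n^3 + 1.1508*n^2 - 35.288*n + 64.3204)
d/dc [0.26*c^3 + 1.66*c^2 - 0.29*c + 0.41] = 0.78*c^2 + 3.32*c - 0.29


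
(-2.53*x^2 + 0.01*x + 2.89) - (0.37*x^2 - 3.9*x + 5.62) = -2.9*x^2 + 3.91*x - 2.73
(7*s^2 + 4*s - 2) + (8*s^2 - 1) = 15*s^2 + 4*s - 3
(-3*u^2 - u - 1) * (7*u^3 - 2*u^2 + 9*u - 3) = -21*u^5 - u^4 - 32*u^3 + 2*u^2 - 6*u + 3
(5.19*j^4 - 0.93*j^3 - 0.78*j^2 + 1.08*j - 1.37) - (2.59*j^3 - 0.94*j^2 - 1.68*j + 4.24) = 5.19*j^4 - 3.52*j^3 + 0.16*j^2 + 2.76*j - 5.61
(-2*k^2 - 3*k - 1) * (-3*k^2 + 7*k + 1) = 6*k^4 - 5*k^3 - 20*k^2 - 10*k - 1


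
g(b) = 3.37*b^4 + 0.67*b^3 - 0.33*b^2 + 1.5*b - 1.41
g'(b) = 13.48*b^3 + 2.01*b^2 - 0.66*b + 1.5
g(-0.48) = -2.10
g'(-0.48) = 0.79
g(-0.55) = -2.14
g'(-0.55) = 0.23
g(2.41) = 123.35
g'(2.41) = 200.27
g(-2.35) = 87.33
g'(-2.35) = -160.79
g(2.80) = 222.05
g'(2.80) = 311.32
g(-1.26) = 3.33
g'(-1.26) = -21.44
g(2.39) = 119.39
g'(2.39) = 195.43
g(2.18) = 83.35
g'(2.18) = 149.27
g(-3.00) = 246.00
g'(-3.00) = -342.39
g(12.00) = 71007.15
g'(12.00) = 23576.46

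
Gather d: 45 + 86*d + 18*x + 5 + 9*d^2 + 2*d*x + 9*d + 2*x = 9*d^2 + d*(2*x + 95) + 20*x + 50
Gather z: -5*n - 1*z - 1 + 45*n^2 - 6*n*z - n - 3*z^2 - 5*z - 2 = 45*n^2 - 6*n - 3*z^2 + z*(-6*n - 6) - 3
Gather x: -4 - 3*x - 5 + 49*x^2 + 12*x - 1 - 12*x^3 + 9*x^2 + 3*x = -12*x^3 + 58*x^2 + 12*x - 10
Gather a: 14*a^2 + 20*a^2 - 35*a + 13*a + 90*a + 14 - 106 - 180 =34*a^2 + 68*a - 272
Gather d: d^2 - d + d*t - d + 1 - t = d^2 + d*(t - 2) - t + 1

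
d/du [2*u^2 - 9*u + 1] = 4*u - 9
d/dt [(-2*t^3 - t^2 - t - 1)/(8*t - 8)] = (-4*t^3 + 5*t^2 + 2*t + 2)/(8*(t^2 - 2*t + 1))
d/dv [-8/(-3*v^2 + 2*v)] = 16*(1 - 3*v)/(v^2*(3*v - 2)^2)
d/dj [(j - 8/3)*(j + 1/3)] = 2*j - 7/3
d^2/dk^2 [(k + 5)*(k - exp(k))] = -k*exp(k) - 7*exp(k) + 2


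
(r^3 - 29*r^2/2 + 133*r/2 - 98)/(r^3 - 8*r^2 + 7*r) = (r^2 - 15*r/2 + 14)/(r*(r - 1))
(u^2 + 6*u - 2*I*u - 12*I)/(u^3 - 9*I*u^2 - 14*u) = (u + 6)/(u*(u - 7*I))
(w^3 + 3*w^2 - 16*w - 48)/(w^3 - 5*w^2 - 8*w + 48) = (w + 4)/(w - 4)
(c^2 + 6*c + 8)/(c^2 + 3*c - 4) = (c + 2)/(c - 1)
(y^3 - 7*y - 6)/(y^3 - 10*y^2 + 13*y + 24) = (y + 2)/(y - 8)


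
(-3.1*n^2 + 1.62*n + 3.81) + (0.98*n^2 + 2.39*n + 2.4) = -2.12*n^2 + 4.01*n + 6.21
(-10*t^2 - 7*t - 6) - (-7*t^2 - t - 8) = -3*t^2 - 6*t + 2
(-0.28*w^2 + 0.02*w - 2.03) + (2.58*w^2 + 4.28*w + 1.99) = 2.3*w^2 + 4.3*w - 0.0399999999999998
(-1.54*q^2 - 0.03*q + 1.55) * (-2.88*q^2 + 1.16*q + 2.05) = 4.4352*q^4 - 1.7*q^3 - 7.6558*q^2 + 1.7365*q + 3.1775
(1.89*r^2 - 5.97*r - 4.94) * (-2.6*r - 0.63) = -4.914*r^3 + 14.3313*r^2 + 16.6051*r + 3.1122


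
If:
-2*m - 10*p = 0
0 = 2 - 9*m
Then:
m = 2/9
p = -2/45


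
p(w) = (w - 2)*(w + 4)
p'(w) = 2*w + 2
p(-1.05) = -9.00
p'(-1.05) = -0.10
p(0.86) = -5.54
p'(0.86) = 3.72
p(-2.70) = -6.11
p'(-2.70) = -3.40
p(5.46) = 32.73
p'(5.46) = 12.92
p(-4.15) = 0.92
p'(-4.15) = -6.30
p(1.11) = -4.55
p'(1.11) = 4.22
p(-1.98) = -8.04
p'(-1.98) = -1.96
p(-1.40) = -8.84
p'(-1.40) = -0.80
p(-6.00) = 16.00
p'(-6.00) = -10.00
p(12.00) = 160.00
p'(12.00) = 26.00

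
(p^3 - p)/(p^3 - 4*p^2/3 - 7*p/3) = 3*(p - 1)/(3*p - 7)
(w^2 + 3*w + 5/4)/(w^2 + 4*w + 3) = (w^2 + 3*w + 5/4)/(w^2 + 4*w + 3)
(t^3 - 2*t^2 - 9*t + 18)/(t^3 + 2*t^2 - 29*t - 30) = (t^3 - 2*t^2 - 9*t + 18)/(t^3 + 2*t^2 - 29*t - 30)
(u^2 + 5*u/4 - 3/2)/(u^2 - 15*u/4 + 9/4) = (u + 2)/(u - 3)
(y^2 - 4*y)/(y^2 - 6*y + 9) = y*(y - 4)/(y^2 - 6*y + 9)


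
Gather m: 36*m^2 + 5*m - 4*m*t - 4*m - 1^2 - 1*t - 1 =36*m^2 + m*(1 - 4*t) - t - 2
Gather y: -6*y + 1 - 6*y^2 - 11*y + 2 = -6*y^2 - 17*y + 3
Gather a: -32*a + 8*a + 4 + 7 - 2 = 9 - 24*a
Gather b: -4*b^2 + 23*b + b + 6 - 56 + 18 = -4*b^2 + 24*b - 32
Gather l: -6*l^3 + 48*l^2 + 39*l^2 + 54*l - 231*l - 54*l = -6*l^3 + 87*l^2 - 231*l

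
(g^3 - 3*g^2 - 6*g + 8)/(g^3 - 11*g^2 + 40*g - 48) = (g^2 + g - 2)/(g^2 - 7*g + 12)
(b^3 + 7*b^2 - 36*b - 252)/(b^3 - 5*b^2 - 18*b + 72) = (b^2 + 13*b + 42)/(b^2 + b - 12)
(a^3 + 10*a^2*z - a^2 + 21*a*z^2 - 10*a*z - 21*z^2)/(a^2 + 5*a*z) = (a^3 + 10*a^2*z - a^2 + 21*a*z^2 - 10*a*z - 21*z^2)/(a*(a + 5*z))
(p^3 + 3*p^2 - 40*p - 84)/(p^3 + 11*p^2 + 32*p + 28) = (p - 6)/(p + 2)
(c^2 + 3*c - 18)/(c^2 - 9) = (c + 6)/(c + 3)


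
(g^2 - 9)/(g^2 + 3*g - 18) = (g + 3)/(g + 6)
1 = 1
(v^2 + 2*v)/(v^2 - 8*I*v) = (v + 2)/(v - 8*I)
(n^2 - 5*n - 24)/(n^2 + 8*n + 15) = (n - 8)/(n + 5)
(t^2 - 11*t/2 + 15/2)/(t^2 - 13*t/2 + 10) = (t - 3)/(t - 4)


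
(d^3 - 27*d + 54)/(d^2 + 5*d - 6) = (d^2 - 6*d + 9)/(d - 1)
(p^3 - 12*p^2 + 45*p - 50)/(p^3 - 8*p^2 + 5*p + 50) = (p - 2)/(p + 2)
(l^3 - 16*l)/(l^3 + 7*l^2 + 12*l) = (l - 4)/(l + 3)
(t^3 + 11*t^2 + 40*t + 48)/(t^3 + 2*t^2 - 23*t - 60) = (t + 4)/(t - 5)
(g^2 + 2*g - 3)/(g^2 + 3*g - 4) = (g + 3)/(g + 4)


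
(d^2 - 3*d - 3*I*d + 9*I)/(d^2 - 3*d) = (d - 3*I)/d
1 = 1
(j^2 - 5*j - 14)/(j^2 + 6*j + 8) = (j - 7)/(j + 4)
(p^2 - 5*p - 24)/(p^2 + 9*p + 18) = (p - 8)/(p + 6)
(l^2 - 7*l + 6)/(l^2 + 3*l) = (l^2 - 7*l + 6)/(l*(l + 3))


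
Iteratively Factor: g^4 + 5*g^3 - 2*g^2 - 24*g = (g + 4)*(g^3 + g^2 - 6*g) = g*(g + 4)*(g^2 + g - 6) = g*(g - 2)*(g + 4)*(g + 3)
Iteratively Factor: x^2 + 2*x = (x + 2)*(x)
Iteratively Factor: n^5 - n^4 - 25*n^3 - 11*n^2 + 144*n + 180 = (n + 3)*(n^4 - 4*n^3 - 13*n^2 + 28*n + 60) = (n + 2)*(n + 3)*(n^3 - 6*n^2 - n + 30) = (n - 3)*(n + 2)*(n + 3)*(n^2 - 3*n - 10) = (n - 3)*(n + 2)^2*(n + 3)*(n - 5)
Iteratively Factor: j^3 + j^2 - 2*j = (j + 2)*(j^2 - j) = (j - 1)*(j + 2)*(j)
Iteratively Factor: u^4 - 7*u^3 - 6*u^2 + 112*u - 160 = (u - 5)*(u^3 - 2*u^2 - 16*u + 32) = (u - 5)*(u - 4)*(u^2 + 2*u - 8) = (u - 5)*(u - 4)*(u - 2)*(u + 4)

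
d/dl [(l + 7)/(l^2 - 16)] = (l^2 - 2*l*(l + 7) - 16)/(l^2 - 16)^2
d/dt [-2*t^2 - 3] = -4*t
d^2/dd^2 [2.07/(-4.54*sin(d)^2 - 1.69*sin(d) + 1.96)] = (170.664048*sin(d)^4 + 47.646846*sin(d)^3 - 176.405193*sin(d)^2 - 88.437024*sin(d) - 48.66363)/(4.54*sin(d)^2 + 1.69*sin(d) - 1.96)^3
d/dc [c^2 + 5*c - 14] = 2*c + 5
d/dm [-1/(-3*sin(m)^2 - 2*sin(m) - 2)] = -2*(3*sin(m) + 1)*cos(m)/(3*sin(m)^2 + 2*sin(m) + 2)^2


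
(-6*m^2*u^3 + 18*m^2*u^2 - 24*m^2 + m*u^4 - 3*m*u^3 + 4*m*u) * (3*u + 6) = -18*m^2*u^4 + 18*m^2*u^3 + 108*m^2*u^2 - 72*m^2*u - 144*m^2 + 3*m*u^5 - 3*m*u^4 - 18*m*u^3 + 12*m*u^2 + 24*m*u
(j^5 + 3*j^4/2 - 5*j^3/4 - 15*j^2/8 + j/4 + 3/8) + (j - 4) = j^5 + 3*j^4/2 - 5*j^3/4 - 15*j^2/8 + 5*j/4 - 29/8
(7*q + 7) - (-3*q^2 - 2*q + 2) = 3*q^2 + 9*q + 5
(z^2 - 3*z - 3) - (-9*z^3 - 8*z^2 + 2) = 9*z^3 + 9*z^2 - 3*z - 5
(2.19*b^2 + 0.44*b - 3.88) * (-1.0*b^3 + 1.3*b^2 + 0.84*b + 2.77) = -2.19*b^5 + 2.407*b^4 + 6.2916*b^3 + 1.3919*b^2 - 2.0404*b - 10.7476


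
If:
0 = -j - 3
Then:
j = -3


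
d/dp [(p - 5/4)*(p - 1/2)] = 2*p - 7/4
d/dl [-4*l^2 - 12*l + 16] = -8*l - 12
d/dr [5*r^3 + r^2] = r*(15*r + 2)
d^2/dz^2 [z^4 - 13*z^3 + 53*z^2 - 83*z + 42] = 12*z^2 - 78*z + 106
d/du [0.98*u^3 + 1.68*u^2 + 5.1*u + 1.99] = 2.94*u^2 + 3.36*u + 5.1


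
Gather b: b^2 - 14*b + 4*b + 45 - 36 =b^2 - 10*b + 9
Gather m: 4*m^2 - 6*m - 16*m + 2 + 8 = 4*m^2 - 22*m + 10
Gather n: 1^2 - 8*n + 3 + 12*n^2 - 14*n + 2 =12*n^2 - 22*n + 6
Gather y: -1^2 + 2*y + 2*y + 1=4*y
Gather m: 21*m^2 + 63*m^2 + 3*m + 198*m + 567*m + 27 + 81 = 84*m^2 + 768*m + 108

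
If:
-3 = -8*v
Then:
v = 3/8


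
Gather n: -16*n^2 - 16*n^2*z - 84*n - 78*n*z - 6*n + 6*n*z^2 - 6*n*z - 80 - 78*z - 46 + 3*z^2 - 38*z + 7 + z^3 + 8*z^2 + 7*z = n^2*(-16*z - 16) + n*(6*z^2 - 84*z - 90) + z^3 + 11*z^2 - 109*z - 119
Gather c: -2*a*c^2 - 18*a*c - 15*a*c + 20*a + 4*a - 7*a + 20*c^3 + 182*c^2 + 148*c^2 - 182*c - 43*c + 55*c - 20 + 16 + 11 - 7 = 17*a + 20*c^3 + c^2*(330 - 2*a) + c*(-33*a - 170)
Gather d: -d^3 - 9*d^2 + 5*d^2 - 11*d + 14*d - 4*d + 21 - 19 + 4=-d^3 - 4*d^2 - d + 6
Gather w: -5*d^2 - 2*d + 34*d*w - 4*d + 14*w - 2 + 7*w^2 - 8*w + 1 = -5*d^2 - 6*d + 7*w^2 + w*(34*d + 6) - 1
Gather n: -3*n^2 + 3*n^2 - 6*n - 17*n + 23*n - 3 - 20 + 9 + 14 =0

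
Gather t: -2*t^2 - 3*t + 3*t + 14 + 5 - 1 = 18 - 2*t^2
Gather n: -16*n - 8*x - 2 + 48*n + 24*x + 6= 32*n + 16*x + 4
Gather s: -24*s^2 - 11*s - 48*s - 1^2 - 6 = -24*s^2 - 59*s - 7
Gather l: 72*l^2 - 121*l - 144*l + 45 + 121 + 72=72*l^2 - 265*l + 238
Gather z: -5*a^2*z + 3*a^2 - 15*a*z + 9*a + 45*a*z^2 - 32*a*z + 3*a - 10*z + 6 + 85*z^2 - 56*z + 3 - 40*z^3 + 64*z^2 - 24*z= 3*a^2 + 12*a - 40*z^3 + z^2*(45*a + 149) + z*(-5*a^2 - 47*a - 90) + 9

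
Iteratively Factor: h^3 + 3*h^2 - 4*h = (h - 1)*(h^2 + 4*h) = h*(h - 1)*(h + 4)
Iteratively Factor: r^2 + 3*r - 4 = (r - 1)*(r + 4)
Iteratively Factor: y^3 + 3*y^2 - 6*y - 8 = (y + 4)*(y^2 - y - 2) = (y + 1)*(y + 4)*(y - 2)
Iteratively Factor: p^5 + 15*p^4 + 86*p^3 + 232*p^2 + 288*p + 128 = (p + 2)*(p^4 + 13*p^3 + 60*p^2 + 112*p + 64) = (p + 1)*(p + 2)*(p^3 + 12*p^2 + 48*p + 64) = (p + 1)*(p + 2)*(p + 4)*(p^2 + 8*p + 16) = (p + 1)*(p + 2)*(p + 4)^2*(p + 4)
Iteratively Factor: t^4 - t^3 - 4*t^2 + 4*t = (t + 2)*(t^3 - 3*t^2 + 2*t) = (t - 1)*(t + 2)*(t^2 - 2*t) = t*(t - 1)*(t + 2)*(t - 2)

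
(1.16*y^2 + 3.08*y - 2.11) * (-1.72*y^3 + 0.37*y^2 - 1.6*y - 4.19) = -1.9952*y^5 - 4.8684*y^4 + 2.9128*y^3 - 10.5691*y^2 - 9.5292*y + 8.8409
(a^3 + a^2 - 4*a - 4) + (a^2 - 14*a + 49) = a^3 + 2*a^2 - 18*a + 45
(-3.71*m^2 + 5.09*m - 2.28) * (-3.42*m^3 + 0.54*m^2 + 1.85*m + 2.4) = 12.6882*m^5 - 19.4112*m^4 + 3.6827*m^3 - 0.718699999999998*m^2 + 7.998*m - 5.472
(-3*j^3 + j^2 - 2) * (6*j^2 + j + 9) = -18*j^5 + 3*j^4 - 26*j^3 - 3*j^2 - 2*j - 18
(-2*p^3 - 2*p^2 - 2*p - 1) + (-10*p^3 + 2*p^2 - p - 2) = -12*p^3 - 3*p - 3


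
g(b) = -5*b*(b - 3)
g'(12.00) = -105.00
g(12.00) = -540.00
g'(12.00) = -105.00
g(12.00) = -540.00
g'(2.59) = -10.90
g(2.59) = 5.31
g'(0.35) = 11.50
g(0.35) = 4.64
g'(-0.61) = 21.10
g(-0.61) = -11.01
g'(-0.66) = 21.60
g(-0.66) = -12.08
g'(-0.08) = 15.80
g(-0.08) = -1.23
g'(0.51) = 9.90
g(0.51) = 6.35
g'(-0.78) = 22.80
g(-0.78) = -14.74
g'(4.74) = -32.40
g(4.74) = -41.24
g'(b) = 15 - 10*b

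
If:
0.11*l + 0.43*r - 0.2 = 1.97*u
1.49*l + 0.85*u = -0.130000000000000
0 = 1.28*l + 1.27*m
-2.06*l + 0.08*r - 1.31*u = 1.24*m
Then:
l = -0.22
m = 0.22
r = 1.59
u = 0.23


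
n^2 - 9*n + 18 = (n - 6)*(n - 3)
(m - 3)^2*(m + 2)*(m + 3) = m^4 - m^3 - 15*m^2 + 9*m + 54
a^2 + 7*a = a*(a + 7)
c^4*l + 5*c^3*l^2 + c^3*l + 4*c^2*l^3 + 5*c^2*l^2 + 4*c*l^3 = c*(c + l)*(c + 4*l)*(c*l + l)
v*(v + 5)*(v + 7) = v^3 + 12*v^2 + 35*v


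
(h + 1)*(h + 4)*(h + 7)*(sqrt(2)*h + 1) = sqrt(2)*h^4 + h^3 + 12*sqrt(2)*h^3 + 12*h^2 + 39*sqrt(2)*h^2 + 39*h + 28*sqrt(2)*h + 28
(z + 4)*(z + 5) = z^2 + 9*z + 20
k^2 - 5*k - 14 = (k - 7)*(k + 2)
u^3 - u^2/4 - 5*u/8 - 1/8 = (u - 1)*(u + 1/4)*(u + 1/2)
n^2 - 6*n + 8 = (n - 4)*(n - 2)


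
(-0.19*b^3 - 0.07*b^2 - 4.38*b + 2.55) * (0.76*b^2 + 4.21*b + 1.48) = -0.1444*b^5 - 0.8531*b^4 - 3.9047*b^3 - 16.6054*b^2 + 4.2531*b + 3.774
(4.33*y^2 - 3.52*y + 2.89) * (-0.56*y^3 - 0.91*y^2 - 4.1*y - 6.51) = -2.4248*y^5 - 1.9691*y^4 - 16.1682*y^3 - 16.3862*y^2 + 11.0662*y - 18.8139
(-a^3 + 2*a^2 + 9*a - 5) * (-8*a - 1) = 8*a^4 - 15*a^3 - 74*a^2 + 31*a + 5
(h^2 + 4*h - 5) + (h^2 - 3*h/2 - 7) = 2*h^2 + 5*h/2 - 12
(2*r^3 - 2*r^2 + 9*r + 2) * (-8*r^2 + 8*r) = -16*r^5 + 32*r^4 - 88*r^3 + 56*r^2 + 16*r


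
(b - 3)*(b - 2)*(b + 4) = b^3 - b^2 - 14*b + 24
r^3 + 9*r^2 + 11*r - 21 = (r - 1)*(r + 3)*(r + 7)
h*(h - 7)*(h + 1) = h^3 - 6*h^2 - 7*h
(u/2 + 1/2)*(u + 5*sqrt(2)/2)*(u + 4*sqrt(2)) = u^3/2 + u^2/2 + 13*sqrt(2)*u^2/4 + 13*sqrt(2)*u/4 + 10*u + 10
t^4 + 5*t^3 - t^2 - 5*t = t*(t - 1)*(t + 1)*(t + 5)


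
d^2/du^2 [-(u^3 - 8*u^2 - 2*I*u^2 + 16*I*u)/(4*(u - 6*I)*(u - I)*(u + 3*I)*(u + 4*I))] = (-u^9 + u^8*(24 + 6*I) + u^7*(93 - 96*I) + u^6*(-248 + 232*I) + u^5*(1368 - 3504*I) + u^4*(-8928 - 1728*I) + u^3*(6600 - 14272*I) + u^2*(-53568 - 22464*I) + u*(-15552 + 107136*I) - 6912 + 10368*I)/(2*u^12 + 186*u^10 + 252*I*u^9 + 6198*u^8 + 15624*I*u^7 + 75782*u^6 + 278460*I*u^5 + 118152*u^4 + 976752*I*u^3 + 202176*u^2 + 1306368*I*u + 746496)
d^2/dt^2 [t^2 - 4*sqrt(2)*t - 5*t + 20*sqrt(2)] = 2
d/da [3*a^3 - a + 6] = 9*a^2 - 1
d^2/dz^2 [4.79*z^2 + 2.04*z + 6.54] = 9.58000000000000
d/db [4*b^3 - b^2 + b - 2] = 12*b^2 - 2*b + 1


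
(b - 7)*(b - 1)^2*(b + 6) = b^4 - 3*b^3 - 39*b^2 + 83*b - 42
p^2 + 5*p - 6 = (p - 1)*(p + 6)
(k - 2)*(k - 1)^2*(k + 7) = k^4 + 3*k^3 - 23*k^2 + 33*k - 14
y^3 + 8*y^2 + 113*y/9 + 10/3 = (y + 1/3)*(y + 5/3)*(y + 6)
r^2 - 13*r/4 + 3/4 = (r - 3)*(r - 1/4)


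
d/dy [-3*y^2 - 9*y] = -6*y - 9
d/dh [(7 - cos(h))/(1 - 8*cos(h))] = -55*sin(h)/(8*cos(h) - 1)^2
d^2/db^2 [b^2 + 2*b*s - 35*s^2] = 2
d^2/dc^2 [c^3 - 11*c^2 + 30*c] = 6*c - 22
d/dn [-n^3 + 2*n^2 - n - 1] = -3*n^2 + 4*n - 1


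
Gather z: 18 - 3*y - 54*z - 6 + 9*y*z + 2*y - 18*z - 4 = -y + z*(9*y - 72) + 8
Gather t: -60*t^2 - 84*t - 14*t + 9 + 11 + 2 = -60*t^2 - 98*t + 22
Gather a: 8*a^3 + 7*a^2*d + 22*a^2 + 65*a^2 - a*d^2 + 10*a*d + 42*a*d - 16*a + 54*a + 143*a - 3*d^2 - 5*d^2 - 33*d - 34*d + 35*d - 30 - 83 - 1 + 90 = 8*a^3 + a^2*(7*d + 87) + a*(-d^2 + 52*d + 181) - 8*d^2 - 32*d - 24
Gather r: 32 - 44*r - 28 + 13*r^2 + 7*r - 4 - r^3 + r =-r^3 + 13*r^2 - 36*r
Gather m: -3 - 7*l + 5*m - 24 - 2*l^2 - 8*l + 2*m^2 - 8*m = -2*l^2 - 15*l + 2*m^2 - 3*m - 27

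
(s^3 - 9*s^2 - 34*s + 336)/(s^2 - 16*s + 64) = (s^2 - s - 42)/(s - 8)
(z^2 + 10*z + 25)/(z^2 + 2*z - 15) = (z + 5)/(z - 3)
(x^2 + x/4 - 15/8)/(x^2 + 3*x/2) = (x - 5/4)/x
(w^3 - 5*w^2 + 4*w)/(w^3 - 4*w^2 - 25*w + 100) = w*(w - 1)/(w^2 - 25)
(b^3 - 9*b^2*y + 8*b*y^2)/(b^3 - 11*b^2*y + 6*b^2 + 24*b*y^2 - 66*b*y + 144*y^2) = b*(-b + y)/(-b^2 + 3*b*y - 6*b + 18*y)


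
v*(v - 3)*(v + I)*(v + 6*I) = v^4 - 3*v^3 + 7*I*v^3 - 6*v^2 - 21*I*v^2 + 18*v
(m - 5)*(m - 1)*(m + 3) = m^3 - 3*m^2 - 13*m + 15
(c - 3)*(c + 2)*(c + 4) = c^3 + 3*c^2 - 10*c - 24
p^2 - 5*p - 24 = (p - 8)*(p + 3)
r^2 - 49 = (r - 7)*(r + 7)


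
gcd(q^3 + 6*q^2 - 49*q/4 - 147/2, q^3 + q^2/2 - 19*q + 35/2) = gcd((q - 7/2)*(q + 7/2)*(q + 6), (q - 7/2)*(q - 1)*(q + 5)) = q - 7/2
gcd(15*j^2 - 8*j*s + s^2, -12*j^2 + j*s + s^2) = -3*j + s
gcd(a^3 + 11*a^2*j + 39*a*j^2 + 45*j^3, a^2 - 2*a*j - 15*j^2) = a + 3*j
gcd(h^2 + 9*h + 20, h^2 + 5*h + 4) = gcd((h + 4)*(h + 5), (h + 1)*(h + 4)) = h + 4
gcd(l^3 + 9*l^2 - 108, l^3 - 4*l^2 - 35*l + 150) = l + 6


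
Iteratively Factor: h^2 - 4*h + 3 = (h - 1)*(h - 3)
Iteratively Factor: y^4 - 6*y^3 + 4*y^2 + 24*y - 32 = (y - 4)*(y^3 - 2*y^2 - 4*y + 8) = (y - 4)*(y - 2)*(y^2 - 4) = (y - 4)*(y - 2)^2*(y + 2)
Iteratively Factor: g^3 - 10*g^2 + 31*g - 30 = (g - 2)*(g^2 - 8*g + 15) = (g - 5)*(g - 2)*(g - 3)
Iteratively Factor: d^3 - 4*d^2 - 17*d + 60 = (d - 3)*(d^2 - d - 20) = (d - 3)*(d + 4)*(d - 5)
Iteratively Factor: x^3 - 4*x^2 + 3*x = (x)*(x^2 - 4*x + 3) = x*(x - 3)*(x - 1)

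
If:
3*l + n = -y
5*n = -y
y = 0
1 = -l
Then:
No Solution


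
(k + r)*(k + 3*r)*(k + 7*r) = k^3 + 11*k^2*r + 31*k*r^2 + 21*r^3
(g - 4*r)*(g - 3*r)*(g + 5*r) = g^3 - 2*g^2*r - 23*g*r^2 + 60*r^3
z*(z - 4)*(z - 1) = z^3 - 5*z^2 + 4*z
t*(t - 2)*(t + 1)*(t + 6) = t^4 + 5*t^3 - 8*t^2 - 12*t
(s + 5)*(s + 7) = s^2 + 12*s + 35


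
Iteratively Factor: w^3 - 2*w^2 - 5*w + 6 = (w - 1)*(w^2 - w - 6) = (w - 3)*(w - 1)*(w + 2)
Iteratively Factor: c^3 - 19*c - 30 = (c - 5)*(c^2 + 5*c + 6) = (c - 5)*(c + 3)*(c + 2)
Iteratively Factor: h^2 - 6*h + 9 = (h - 3)*(h - 3)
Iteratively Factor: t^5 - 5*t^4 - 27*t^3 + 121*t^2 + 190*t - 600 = (t - 2)*(t^4 - 3*t^3 - 33*t^2 + 55*t + 300) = (t - 5)*(t - 2)*(t^3 + 2*t^2 - 23*t - 60) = (t - 5)^2*(t - 2)*(t^2 + 7*t + 12) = (t - 5)^2*(t - 2)*(t + 3)*(t + 4)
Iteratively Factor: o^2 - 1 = (o + 1)*(o - 1)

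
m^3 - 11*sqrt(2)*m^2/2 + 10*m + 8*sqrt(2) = (m - 4*sqrt(2))*(m - 2*sqrt(2))*(m + sqrt(2)/2)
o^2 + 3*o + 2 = (o + 1)*(o + 2)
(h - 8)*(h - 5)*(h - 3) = h^3 - 16*h^2 + 79*h - 120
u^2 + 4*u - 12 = (u - 2)*(u + 6)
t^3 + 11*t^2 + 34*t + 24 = (t + 1)*(t + 4)*(t + 6)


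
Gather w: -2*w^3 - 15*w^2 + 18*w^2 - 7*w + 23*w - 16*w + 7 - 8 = -2*w^3 + 3*w^2 - 1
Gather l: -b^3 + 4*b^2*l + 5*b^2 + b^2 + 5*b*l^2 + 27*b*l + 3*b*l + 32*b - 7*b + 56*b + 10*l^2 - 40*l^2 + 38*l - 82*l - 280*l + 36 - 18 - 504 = -b^3 + 6*b^2 + 81*b + l^2*(5*b - 30) + l*(4*b^2 + 30*b - 324) - 486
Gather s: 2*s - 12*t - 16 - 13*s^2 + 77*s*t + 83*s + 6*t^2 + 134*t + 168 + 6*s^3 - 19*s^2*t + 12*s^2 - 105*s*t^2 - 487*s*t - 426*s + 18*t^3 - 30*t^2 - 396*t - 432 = 6*s^3 + s^2*(-19*t - 1) + s*(-105*t^2 - 410*t - 341) + 18*t^3 - 24*t^2 - 274*t - 280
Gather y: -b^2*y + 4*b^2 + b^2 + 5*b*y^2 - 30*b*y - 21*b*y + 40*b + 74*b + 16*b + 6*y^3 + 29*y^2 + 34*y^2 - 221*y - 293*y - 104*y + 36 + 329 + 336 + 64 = 5*b^2 + 130*b + 6*y^3 + y^2*(5*b + 63) + y*(-b^2 - 51*b - 618) + 765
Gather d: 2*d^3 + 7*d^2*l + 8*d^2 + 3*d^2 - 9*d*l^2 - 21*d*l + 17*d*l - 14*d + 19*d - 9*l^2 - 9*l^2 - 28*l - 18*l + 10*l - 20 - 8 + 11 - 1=2*d^3 + d^2*(7*l + 11) + d*(-9*l^2 - 4*l + 5) - 18*l^2 - 36*l - 18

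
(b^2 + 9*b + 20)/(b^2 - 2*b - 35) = (b + 4)/(b - 7)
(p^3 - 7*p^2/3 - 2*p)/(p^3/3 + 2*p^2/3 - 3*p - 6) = p*(3*p + 2)/(p^2 + 5*p + 6)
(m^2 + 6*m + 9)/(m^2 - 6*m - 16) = (m^2 + 6*m + 9)/(m^2 - 6*m - 16)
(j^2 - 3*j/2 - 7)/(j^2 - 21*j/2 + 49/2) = (j + 2)/(j - 7)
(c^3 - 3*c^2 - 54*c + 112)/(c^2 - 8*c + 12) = (c^2 - c - 56)/(c - 6)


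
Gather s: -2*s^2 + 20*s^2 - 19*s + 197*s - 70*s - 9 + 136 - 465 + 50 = 18*s^2 + 108*s - 288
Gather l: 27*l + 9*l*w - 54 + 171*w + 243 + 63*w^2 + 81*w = l*(9*w + 27) + 63*w^2 + 252*w + 189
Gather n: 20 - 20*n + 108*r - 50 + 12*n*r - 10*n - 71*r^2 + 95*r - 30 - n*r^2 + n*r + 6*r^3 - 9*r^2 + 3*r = n*(-r^2 + 13*r - 30) + 6*r^3 - 80*r^2 + 206*r - 60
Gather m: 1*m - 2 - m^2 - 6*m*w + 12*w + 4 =-m^2 + m*(1 - 6*w) + 12*w + 2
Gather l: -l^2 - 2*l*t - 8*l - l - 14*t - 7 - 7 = -l^2 + l*(-2*t - 9) - 14*t - 14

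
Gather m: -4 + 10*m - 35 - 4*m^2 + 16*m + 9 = -4*m^2 + 26*m - 30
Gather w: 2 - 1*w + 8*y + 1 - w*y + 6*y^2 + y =w*(-y - 1) + 6*y^2 + 9*y + 3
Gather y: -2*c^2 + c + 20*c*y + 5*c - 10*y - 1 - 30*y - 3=-2*c^2 + 6*c + y*(20*c - 40) - 4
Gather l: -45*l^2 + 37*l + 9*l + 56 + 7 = -45*l^2 + 46*l + 63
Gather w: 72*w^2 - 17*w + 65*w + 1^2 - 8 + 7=72*w^2 + 48*w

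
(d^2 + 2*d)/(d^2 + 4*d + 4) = d/(d + 2)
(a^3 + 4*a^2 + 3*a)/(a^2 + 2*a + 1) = a*(a + 3)/(a + 1)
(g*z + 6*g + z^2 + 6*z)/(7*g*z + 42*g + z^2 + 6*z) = (g + z)/(7*g + z)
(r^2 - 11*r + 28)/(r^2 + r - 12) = (r^2 - 11*r + 28)/(r^2 + r - 12)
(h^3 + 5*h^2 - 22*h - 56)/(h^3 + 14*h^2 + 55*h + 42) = (h^2 - 2*h - 8)/(h^2 + 7*h + 6)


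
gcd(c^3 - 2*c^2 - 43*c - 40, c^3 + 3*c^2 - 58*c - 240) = c^2 - 3*c - 40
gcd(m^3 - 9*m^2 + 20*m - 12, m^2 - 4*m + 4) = m - 2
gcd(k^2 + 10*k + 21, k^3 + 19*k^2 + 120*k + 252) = k + 7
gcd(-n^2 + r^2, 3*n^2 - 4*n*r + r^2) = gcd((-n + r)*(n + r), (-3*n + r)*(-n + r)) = -n + r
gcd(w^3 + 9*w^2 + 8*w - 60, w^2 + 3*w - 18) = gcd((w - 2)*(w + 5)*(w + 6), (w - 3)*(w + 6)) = w + 6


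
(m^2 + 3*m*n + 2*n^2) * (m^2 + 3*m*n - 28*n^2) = m^4 + 6*m^3*n - 17*m^2*n^2 - 78*m*n^3 - 56*n^4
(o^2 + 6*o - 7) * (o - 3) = o^3 + 3*o^2 - 25*o + 21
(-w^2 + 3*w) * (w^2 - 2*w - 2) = -w^4 + 5*w^3 - 4*w^2 - 6*w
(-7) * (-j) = 7*j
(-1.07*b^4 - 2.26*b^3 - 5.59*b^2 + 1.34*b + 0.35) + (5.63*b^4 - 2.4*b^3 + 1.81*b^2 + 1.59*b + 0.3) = 4.56*b^4 - 4.66*b^3 - 3.78*b^2 + 2.93*b + 0.65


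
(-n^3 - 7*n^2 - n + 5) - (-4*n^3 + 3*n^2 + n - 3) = 3*n^3 - 10*n^2 - 2*n + 8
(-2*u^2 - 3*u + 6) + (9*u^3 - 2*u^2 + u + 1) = 9*u^3 - 4*u^2 - 2*u + 7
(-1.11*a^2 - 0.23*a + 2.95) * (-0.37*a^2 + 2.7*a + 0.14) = 0.4107*a^4 - 2.9119*a^3 - 1.8679*a^2 + 7.9328*a + 0.413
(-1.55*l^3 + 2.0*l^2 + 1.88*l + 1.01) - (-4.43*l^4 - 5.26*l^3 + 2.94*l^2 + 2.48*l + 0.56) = 4.43*l^4 + 3.71*l^3 - 0.94*l^2 - 0.6*l + 0.45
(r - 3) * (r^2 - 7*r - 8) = r^3 - 10*r^2 + 13*r + 24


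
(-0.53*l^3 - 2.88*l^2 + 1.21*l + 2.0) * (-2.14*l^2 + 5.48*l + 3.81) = 1.1342*l^5 + 3.2588*l^4 - 20.3911*l^3 - 8.622*l^2 + 15.5701*l + 7.62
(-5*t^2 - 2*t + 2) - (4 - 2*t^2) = -3*t^2 - 2*t - 2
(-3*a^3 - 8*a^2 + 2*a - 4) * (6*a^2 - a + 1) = -18*a^5 - 45*a^4 + 17*a^3 - 34*a^2 + 6*a - 4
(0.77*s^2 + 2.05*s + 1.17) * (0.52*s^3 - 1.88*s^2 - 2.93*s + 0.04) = 0.4004*s^5 - 0.3816*s^4 - 5.5017*s^3 - 8.1753*s^2 - 3.3461*s + 0.0468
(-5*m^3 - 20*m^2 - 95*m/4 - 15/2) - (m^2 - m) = -5*m^3 - 21*m^2 - 91*m/4 - 15/2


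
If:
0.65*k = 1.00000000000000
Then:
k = 1.54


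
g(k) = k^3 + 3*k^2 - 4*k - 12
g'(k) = 3*k^2 + 6*k - 4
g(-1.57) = -2.20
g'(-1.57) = -6.03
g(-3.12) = -0.69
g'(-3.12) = 6.48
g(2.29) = 6.58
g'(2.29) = 25.47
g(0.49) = -13.12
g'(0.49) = -0.34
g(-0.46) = -9.62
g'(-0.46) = -6.13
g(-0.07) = -11.71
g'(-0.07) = -4.41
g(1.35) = -9.47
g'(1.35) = 9.57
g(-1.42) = -3.13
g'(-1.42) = -6.47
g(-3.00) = 0.00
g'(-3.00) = 5.00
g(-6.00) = -96.00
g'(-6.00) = 68.00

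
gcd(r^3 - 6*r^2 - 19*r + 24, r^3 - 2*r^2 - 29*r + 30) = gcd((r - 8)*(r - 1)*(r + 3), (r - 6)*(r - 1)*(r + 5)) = r - 1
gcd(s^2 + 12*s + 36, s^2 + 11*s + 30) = s + 6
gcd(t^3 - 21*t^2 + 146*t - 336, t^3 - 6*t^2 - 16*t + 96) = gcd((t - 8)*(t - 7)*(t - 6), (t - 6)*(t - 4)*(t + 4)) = t - 6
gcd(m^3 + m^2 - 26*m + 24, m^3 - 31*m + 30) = m^2 + 5*m - 6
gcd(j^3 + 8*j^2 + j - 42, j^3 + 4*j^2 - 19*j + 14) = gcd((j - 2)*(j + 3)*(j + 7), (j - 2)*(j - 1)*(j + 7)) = j^2 + 5*j - 14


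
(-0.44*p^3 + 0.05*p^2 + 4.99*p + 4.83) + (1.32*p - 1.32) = -0.44*p^3 + 0.05*p^2 + 6.31*p + 3.51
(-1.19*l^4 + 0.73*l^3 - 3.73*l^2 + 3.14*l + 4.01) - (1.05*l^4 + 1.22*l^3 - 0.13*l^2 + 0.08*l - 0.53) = -2.24*l^4 - 0.49*l^3 - 3.6*l^2 + 3.06*l + 4.54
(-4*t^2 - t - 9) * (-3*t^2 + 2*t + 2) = 12*t^4 - 5*t^3 + 17*t^2 - 20*t - 18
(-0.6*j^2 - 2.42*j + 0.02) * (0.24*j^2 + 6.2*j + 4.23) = -0.144*j^4 - 4.3008*j^3 - 17.5372*j^2 - 10.1126*j + 0.0846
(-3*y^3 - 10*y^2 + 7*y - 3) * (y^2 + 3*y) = -3*y^5 - 19*y^4 - 23*y^3 + 18*y^2 - 9*y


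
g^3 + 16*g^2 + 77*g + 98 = (g + 2)*(g + 7)^2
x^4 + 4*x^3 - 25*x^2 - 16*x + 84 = (x - 3)*(x - 2)*(x + 2)*(x + 7)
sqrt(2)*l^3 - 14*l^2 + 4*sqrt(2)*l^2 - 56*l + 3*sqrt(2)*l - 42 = (l + 3)*(l - 7*sqrt(2))*(sqrt(2)*l + sqrt(2))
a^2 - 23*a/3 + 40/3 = (a - 5)*(a - 8/3)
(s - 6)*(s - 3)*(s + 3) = s^3 - 6*s^2 - 9*s + 54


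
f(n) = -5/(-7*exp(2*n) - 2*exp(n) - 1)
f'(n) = -5*(14*exp(2*n) + 2*exp(n))/(-7*exp(2*n) - 2*exp(n) - 1)^2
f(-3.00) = 4.48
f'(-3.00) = -0.54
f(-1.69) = 3.11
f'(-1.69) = -1.64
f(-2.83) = 4.38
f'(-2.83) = -0.64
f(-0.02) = 0.52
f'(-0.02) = -0.82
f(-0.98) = 1.83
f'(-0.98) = -1.82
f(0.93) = 0.10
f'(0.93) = -0.18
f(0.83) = 0.12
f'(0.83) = -0.22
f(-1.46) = 2.71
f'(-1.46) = -1.80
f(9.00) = 0.00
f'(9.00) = 0.00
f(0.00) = 0.50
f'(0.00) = -0.80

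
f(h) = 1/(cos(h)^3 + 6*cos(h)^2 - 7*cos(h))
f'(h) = (3*sin(h)*cos(h)^2 + 12*sin(h)*cos(h) - 7*sin(h))/(cos(h)^3 + 6*cos(h)^2 - 7*cos(h))^2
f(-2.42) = 0.12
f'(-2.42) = 0.14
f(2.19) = 0.17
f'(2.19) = -0.30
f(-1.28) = -0.67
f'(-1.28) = 1.43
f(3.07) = 0.08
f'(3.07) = -0.01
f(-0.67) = -0.76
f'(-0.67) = -1.52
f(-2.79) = 0.09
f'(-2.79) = 0.04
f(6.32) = -184.62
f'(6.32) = 10020.89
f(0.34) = -2.33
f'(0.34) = 12.67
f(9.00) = 0.09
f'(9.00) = -0.06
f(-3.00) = 0.08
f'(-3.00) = 0.02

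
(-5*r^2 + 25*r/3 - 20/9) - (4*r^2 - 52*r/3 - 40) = -9*r^2 + 77*r/3 + 340/9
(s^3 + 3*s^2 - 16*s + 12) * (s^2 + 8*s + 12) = s^5 + 11*s^4 + 20*s^3 - 80*s^2 - 96*s + 144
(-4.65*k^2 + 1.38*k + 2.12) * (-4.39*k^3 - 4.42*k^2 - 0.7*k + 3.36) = 20.4135*k^5 + 14.4948*k^4 - 12.1514*k^3 - 25.9604*k^2 + 3.1528*k + 7.1232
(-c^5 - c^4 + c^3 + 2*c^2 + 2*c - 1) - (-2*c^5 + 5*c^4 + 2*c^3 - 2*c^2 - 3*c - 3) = c^5 - 6*c^4 - c^3 + 4*c^2 + 5*c + 2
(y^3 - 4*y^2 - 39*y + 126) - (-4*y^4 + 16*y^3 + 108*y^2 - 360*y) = 4*y^4 - 15*y^3 - 112*y^2 + 321*y + 126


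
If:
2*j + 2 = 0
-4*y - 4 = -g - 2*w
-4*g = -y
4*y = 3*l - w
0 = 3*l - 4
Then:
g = 4/47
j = -1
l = 4/3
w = 124/47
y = 16/47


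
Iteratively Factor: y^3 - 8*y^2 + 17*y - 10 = (y - 5)*(y^2 - 3*y + 2) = (y - 5)*(y - 1)*(y - 2)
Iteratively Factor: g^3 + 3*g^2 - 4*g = (g)*(g^2 + 3*g - 4) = g*(g - 1)*(g + 4)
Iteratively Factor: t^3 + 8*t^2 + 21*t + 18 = (t + 2)*(t^2 + 6*t + 9) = (t + 2)*(t + 3)*(t + 3)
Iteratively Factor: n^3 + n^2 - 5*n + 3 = (n - 1)*(n^2 + 2*n - 3) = (n - 1)^2*(n + 3)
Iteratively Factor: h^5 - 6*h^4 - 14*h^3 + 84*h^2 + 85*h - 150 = (h + 2)*(h^4 - 8*h^3 + 2*h^2 + 80*h - 75) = (h - 5)*(h + 2)*(h^3 - 3*h^2 - 13*h + 15) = (h - 5)*(h + 2)*(h + 3)*(h^2 - 6*h + 5) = (h - 5)*(h - 1)*(h + 2)*(h + 3)*(h - 5)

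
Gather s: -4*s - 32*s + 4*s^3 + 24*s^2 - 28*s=4*s^3 + 24*s^2 - 64*s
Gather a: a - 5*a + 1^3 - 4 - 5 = -4*a - 8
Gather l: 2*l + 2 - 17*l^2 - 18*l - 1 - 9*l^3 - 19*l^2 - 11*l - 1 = -9*l^3 - 36*l^2 - 27*l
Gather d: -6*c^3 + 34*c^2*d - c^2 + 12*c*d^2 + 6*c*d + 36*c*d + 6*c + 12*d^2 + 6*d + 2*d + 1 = -6*c^3 - c^2 + 6*c + d^2*(12*c + 12) + d*(34*c^2 + 42*c + 8) + 1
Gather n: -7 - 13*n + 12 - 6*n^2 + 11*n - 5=-6*n^2 - 2*n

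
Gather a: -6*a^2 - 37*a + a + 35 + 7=-6*a^2 - 36*a + 42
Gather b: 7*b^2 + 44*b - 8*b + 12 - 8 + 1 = 7*b^2 + 36*b + 5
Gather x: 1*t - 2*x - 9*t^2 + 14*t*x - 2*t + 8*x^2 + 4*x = -9*t^2 - t + 8*x^2 + x*(14*t + 2)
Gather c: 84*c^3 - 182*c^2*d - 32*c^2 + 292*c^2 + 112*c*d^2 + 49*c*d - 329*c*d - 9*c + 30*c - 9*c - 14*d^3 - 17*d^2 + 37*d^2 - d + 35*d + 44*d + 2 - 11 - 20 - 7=84*c^3 + c^2*(260 - 182*d) + c*(112*d^2 - 280*d + 12) - 14*d^3 + 20*d^2 + 78*d - 36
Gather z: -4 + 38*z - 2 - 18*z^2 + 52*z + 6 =-18*z^2 + 90*z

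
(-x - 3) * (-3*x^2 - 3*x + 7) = 3*x^3 + 12*x^2 + 2*x - 21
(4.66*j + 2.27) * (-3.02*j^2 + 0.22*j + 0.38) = -14.0732*j^3 - 5.8302*j^2 + 2.2702*j + 0.8626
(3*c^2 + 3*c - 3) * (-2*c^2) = -6*c^4 - 6*c^3 + 6*c^2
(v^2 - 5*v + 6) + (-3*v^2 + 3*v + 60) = -2*v^2 - 2*v + 66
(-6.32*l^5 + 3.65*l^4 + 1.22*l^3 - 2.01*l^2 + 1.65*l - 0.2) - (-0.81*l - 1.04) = -6.32*l^5 + 3.65*l^4 + 1.22*l^3 - 2.01*l^2 + 2.46*l + 0.84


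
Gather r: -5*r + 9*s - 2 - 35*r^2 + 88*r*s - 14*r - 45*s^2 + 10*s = -35*r^2 + r*(88*s - 19) - 45*s^2 + 19*s - 2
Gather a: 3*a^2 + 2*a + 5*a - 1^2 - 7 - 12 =3*a^2 + 7*a - 20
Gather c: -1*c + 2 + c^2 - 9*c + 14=c^2 - 10*c + 16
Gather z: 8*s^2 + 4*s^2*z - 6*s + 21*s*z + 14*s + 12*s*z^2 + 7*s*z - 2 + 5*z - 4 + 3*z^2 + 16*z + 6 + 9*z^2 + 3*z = 8*s^2 + 8*s + z^2*(12*s + 12) + z*(4*s^2 + 28*s + 24)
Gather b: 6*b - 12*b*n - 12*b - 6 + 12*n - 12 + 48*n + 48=b*(-12*n - 6) + 60*n + 30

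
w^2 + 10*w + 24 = (w + 4)*(w + 6)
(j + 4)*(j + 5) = j^2 + 9*j + 20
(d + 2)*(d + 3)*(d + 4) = d^3 + 9*d^2 + 26*d + 24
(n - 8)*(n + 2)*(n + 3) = n^3 - 3*n^2 - 34*n - 48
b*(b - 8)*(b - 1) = b^3 - 9*b^2 + 8*b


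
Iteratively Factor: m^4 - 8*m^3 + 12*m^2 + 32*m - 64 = (m + 2)*(m^3 - 10*m^2 + 32*m - 32) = (m - 4)*(m + 2)*(m^2 - 6*m + 8) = (m - 4)*(m - 2)*(m + 2)*(m - 4)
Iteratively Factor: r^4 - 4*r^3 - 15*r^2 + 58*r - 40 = (r + 4)*(r^3 - 8*r^2 + 17*r - 10) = (r - 1)*(r + 4)*(r^2 - 7*r + 10) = (r - 2)*(r - 1)*(r + 4)*(r - 5)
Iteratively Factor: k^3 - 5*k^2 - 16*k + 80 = (k + 4)*(k^2 - 9*k + 20) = (k - 4)*(k + 4)*(k - 5)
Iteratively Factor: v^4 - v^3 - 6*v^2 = (v - 3)*(v^3 + 2*v^2) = v*(v - 3)*(v^2 + 2*v) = v*(v - 3)*(v + 2)*(v)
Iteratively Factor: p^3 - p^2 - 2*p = (p)*(p^2 - p - 2) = p*(p + 1)*(p - 2)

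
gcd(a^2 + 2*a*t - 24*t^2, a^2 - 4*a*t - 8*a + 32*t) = -a + 4*t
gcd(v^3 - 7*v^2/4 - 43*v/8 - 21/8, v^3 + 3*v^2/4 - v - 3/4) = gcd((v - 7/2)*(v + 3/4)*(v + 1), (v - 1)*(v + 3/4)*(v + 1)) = v^2 + 7*v/4 + 3/4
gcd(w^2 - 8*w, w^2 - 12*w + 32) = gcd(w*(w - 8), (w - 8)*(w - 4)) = w - 8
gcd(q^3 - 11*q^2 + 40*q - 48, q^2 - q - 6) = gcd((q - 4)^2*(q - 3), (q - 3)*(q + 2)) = q - 3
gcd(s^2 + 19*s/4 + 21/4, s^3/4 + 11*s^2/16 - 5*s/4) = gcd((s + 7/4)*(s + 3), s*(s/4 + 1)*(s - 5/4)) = 1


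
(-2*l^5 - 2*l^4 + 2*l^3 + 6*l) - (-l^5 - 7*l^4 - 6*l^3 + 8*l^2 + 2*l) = -l^5 + 5*l^4 + 8*l^3 - 8*l^2 + 4*l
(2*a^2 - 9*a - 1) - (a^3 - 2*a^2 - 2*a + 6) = -a^3 + 4*a^2 - 7*a - 7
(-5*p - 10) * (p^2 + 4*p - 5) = -5*p^3 - 30*p^2 - 15*p + 50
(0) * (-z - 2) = 0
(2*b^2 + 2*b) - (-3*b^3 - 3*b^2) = 3*b^3 + 5*b^2 + 2*b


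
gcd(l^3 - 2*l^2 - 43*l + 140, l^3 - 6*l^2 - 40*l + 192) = l - 4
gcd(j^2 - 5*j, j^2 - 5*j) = j^2 - 5*j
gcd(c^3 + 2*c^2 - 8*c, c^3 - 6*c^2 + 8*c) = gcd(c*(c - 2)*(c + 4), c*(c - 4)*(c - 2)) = c^2 - 2*c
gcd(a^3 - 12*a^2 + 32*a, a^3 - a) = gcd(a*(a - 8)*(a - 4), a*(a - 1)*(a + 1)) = a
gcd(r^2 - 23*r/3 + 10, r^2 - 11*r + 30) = r - 6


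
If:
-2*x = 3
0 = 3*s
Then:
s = 0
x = -3/2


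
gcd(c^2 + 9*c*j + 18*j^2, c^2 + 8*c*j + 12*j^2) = c + 6*j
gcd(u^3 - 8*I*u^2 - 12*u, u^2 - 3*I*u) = u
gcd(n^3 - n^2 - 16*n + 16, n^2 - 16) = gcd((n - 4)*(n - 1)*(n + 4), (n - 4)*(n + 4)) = n^2 - 16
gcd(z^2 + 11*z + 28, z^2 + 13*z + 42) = z + 7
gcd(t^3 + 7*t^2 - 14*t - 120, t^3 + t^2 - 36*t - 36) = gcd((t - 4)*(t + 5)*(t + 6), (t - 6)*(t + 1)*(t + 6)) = t + 6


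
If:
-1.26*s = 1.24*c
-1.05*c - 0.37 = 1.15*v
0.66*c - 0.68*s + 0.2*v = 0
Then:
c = 0.06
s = -0.06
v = -0.37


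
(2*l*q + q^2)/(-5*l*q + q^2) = (2*l + q)/(-5*l + q)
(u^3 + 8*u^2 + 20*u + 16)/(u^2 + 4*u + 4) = u + 4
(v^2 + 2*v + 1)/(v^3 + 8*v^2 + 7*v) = (v + 1)/(v*(v + 7))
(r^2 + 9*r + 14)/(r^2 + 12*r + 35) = (r + 2)/(r + 5)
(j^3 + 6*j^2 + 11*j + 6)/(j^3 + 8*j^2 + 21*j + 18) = (j + 1)/(j + 3)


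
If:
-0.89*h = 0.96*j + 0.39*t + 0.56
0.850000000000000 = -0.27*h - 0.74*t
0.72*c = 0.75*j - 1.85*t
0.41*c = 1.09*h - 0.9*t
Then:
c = 2.84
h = 0.09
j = -0.19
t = -1.18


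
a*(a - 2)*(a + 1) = a^3 - a^2 - 2*a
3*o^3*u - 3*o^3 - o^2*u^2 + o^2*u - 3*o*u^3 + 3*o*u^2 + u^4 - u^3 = (-3*o + u)*(-o + u)*(o + u)*(u - 1)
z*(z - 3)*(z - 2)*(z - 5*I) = z^4 - 5*z^3 - 5*I*z^3 + 6*z^2 + 25*I*z^2 - 30*I*z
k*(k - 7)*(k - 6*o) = k^3 - 6*k^2*o - 7*k^2 + 42*k*o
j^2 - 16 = (j - 4)*(j + 4)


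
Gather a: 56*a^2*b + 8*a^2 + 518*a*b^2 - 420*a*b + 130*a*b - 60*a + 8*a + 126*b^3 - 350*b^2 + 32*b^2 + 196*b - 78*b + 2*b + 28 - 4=a^2*(56*b + 8) + a*(518*b^2 - 290*b - 52) + 126*b^3 - 318*b^2 + 120*b + 24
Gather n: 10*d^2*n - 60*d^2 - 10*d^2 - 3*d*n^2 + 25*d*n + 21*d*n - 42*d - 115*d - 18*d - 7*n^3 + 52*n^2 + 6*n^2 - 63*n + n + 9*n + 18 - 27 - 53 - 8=-70*d^2 - 175*d - 7*n^3 + n^2*(58 - 3*d) + n*(10*d^2 + 46*d - 53) - 70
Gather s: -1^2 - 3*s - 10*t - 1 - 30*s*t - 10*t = s*(-30*t - 3) - 20*t - 2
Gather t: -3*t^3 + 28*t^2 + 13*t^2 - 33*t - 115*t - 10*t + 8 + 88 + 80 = -3*t^3 + 41*t^2 - 158*t + 176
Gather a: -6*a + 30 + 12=42 - 6*a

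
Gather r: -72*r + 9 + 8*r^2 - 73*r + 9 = 8*r^2 - 145*r + 18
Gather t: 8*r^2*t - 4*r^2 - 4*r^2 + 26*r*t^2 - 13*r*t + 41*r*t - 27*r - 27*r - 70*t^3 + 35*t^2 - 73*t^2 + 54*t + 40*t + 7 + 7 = -8*r^2 - 54*r - 70*t^3 + t^2*(26*r - 38) + t*(8*r^2 + 28*r + 94) + 14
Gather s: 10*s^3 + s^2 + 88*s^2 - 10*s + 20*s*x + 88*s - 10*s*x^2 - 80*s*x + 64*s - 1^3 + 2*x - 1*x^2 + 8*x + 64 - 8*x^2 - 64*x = 10*s^3 + 89*s^2 + s*(-10*x^2 - 60*x + 142) - 9*x^2 - 54*x + 63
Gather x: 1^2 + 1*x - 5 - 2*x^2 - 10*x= -2*x^2 - 9*x - 4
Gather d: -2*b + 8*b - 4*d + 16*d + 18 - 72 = 6*b + 12*d - 54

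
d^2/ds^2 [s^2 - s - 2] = 2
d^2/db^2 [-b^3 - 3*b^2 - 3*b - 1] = -6*b - 6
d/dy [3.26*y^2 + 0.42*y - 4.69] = 6.52*y + 0.42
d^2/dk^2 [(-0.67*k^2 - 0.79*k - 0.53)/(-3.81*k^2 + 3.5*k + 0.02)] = (40.804338*k^3 + 46.467522*k^2 - 42.044112*k + 12.955708)/(55.306341*k^6 - 152.41905*k^5 + 139.146534*k^4 - 41.2748*k^3 - 0.730428*k^2 - 0.0042*k - 8.0e-6)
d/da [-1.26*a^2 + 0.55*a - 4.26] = 0.55 - 2.52*a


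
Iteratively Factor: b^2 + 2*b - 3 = (b - 1)*(b + 3)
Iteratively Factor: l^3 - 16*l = (l)*(l^2 - 16) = l*(l - 4)*(l + 4)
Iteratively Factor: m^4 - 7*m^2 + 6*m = (m + 3)*(m^3 - 3*m^2 + 2*m) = (m - 1)*(m + 3)*(m^2 - 2*m) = m*(m - 1)*(m + 3)*(m - 2)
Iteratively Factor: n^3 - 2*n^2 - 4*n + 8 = (n + 2)*(n^2 - 4*n + 4) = (n - 2)*(n + 2)*(n - 2)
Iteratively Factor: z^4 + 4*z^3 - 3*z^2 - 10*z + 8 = (z - 1)*(z^3 + 5*z^2 + 2*z - 8) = (z - 1)^2*(z^2 + 6*z + 8) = (z - 1)^2*(z + 4)*(z + 2)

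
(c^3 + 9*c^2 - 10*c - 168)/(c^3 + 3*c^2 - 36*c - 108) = (c^2 + 3*c - 28)/(c^2 - 3*c - 18)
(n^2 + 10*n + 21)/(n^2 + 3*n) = (n + 7)/n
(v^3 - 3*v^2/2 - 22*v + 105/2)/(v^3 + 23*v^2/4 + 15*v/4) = 2*(2*v^2 - 13*v + 21)/(v*(4*v + 3))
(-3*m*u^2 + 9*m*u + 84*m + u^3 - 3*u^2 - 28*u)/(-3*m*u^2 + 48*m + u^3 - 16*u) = (u - 7)/(u - 4)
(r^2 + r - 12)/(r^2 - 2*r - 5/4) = 4*(-r^2 - r + 12)/(-4*r^2 + 8*r + 5)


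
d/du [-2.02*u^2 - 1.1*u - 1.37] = -4.04*u - 1.1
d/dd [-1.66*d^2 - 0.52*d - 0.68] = -3.32*d - 0.52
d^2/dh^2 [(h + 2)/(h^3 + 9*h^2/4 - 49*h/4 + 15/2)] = 8*((h + 2)*(12*h^2 + 18*h - 49)^2 + (-12*h^2 - 18*h - 3*(h + 2)*(4*h + 3) + 49)*(4*h^3 + 9*h^2 - 49*h + 30))/(4*h^3 + 9*h^2 - 49*h + 30)^3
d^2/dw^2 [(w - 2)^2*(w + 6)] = 6*w + 4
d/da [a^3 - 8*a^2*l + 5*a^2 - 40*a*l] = 3*a^2 - 16*a*l + 10*a - 40*l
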